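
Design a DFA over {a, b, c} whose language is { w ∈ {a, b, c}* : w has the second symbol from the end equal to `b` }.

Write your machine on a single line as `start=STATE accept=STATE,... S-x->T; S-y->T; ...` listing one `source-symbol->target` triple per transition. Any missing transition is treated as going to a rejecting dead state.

A DFA must remember the last 2 symbols (since which symbol is second-to-last isn't known until the input ends). Use one state per possible window of the last ≤2 symbols; accept from those whose window starts with `b`.
13 states suffice.
          a    b    c  
>  q0     q1   q2   q3 
   q1     q4   q5   q6 
   q2     q7   q8   q9 
   q3    q10  q11  q12 
   q4     q4   q5   q6 
   q5     q7   q8   q9 
   q6    q10  q11  q12 
 * q7     q4   q5   q6 
 * q8     q7   q8   q9 
 * q9    q10  q11  q12 
   q10    q4   q5   q6 
   q11    q7   q8   q9 
   q12   q10  q11  q12 
(> = start, * = accepting)

start=q0; accept=q7,q8,q9; q0-a->q1; q0-b->q2; q0-c->q3; q1-a->q4; q1-b->q5; q1-c->q6; q2-a->q7; q2-b->q8; q2-c->q9; q3-a->q10; q3-b->q11; q3-c->q12; q4-a->q4; q4-b->q5; q4-c->q6; q5-a->q7; q5-b->q8; q5-c->q9; q6-a->q10; q6-b->q11; q6-c->q12; q7-a->q4; q7-b->q5; q7-c->q6; q8-a->q7; q8-b->q8; q8-c->q9; q9-a->q10; q9-b->q11; q9-c->q12; q10-a->q4; q10-b->q5; q10-c->q6; q11-a->q7; q11-b->q8; q11-c->q9; q12-a->q10; q12-b->q11; q12-c->q12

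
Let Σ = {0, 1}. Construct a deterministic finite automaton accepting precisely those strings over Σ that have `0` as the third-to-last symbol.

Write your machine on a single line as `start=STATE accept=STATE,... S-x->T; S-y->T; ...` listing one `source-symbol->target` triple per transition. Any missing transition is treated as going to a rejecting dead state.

A DFA must remember the last 3 symbols (since which symbol is third-to-last isn't known until the input ends). Use one state per possible window of the last ≤3 symbols; accept from those whose window starts with `0`.
       0  1 
>  A   B  C 
   B   D  E 
   C   F  G 
   D   H  I 
   E   J  K 
   F   L  M 
   G   N  O 
 * H   H  I 
 * I   J  K 
 * J   L  M 
 * K   N  O 
   L   H  I 
   M   J  K 
   N   L  M 
   O   N  O 
(> = start, * = accepting)

start=A; accept=H,I,J,K; A-0->B; A-1->C; B-0->D; B-1->E; C-0->F; C-1->G; D-0->H; D-1->I; E-0->J; E-1->K; F-0->L; F-1->M; G-0->N; G-1->O; H-0->H; H-1->I; I-0->J; I-1->K; J-0->L; J-1->M; K-0->N; K-1->O; L-0->H; L-1->I; M-0->J; M-1->K; N-0->L; N-1->M; O-0->N; O-1->O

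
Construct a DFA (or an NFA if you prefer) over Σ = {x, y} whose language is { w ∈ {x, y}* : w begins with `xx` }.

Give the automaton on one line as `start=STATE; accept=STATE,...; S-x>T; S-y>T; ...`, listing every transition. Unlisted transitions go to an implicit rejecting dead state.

Check the first 2 symbols one by one: A through B record how many have matched `xx` so far; any wrong symbol goes to the dead state D. After all 2 match we enter the accepting sink C.
With 4 states:
       x  y 
>  A   B  D 
   B   C  D 
 * C   C  C 
   D   D  D 
(> = start, * = accepting)

start=A; accept=C; A-x>B; A-y>D; B-x>C; B-y>D; C-x>C; C-y>C; D-x>D; D-y>D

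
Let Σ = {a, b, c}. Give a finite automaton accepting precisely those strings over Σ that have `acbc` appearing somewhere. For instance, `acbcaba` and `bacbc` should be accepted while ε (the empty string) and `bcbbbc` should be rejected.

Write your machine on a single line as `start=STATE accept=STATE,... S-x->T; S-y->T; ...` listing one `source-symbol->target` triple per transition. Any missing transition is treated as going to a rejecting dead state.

start=q0; accept=q4; q0-a->q1; q0-b->q0; q0-c->q0; q1-a->q1; q1-b->q0; q1-c->q2; q2-a->q1; q2-b->q3; q2-c->q0; q3-a->q1; q3-b->q0; q3-c->q4; q4-a->q4; q4-b->q4; q4-c->q4

States q0..q3 record the length of the longest prefix of `acbc` that matches the current input suffix. Reaching q4 means `acbc` has been seen, and we stay there forever. Accept from q4.
With 5 states:
        a   b   c  
>  q0   q1  q0  q0 
   q1   q1  q0  q2 
   q2   q1  q3  q0 
   q3   q1  q0  q4 
 * q4   q4  q4  q4 
(> = start, * = accepting)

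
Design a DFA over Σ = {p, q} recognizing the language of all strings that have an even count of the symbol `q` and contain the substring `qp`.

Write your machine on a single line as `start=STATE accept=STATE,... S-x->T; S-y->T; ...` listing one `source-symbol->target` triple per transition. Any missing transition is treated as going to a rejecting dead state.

Handle the two conditions separately and then intersect. The first has 2 states tracking the count of `q`s modulo 2; the second has 3 states tracking whether and how much of `qp` has been seen. A product state is a pair (one from each), accepting exactly when both do.
A 5-state machine:
       p  q 
>  A   A  B 
   B   C  D 
   C   C  E 
   D   E  B 
 * E   E  C 
(> = start, * = accepting)

start=A; accept=E; A-p->A; A-q->B; B-p->C; B-q->D; C-p->C; C-q->E; D-p->E; D-q->B; E-p->E; E-q->C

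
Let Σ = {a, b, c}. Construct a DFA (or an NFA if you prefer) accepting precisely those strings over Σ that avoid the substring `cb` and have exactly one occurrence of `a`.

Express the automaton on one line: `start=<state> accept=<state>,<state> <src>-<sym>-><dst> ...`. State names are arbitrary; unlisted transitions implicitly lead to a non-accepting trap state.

start=S0 accept=S1,S4 S0-a->S1 S0-b->S0 S0-c->S2 S1-a->S3 S1-b->S1 S1-c->S4 S2-a->S1 S2-b->S3 S2-c->S2 S3-a->S3 S3-b->S3 S3-c->S3 S4-a->S3 S4-b->S3 S4-c->S4

Run two small machines in parallel and take their product. One (3 states) tracks partial matches of the forbidden pattern `cb`; the other (3 states) tracks the count of `a`s, saturating at 2. Each combined state is a pair, one component from each; accept when both components accept. After merging equivalent states the machine shrinks.
With 5 states:
        a   b   c  
>  S0   S1  S0  S2 
 * S1   S3  S1  S4 
   S2   S1  S3  S2 
   S3   S3  S3  S3 
 * S4   S3  S3  S4 
(> = start, * = accepting)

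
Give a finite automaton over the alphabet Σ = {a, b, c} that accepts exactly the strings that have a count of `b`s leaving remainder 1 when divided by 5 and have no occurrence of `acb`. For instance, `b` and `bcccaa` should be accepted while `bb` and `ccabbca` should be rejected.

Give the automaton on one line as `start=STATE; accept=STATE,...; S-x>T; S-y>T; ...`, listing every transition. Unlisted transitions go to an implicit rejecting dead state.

start=q0; accept=q2,q4,q7; q0-a>q1; q0-b>q2; q0-c>q0; q1-a>q1; q1-b>q2; q1-c>q3; q2-a>q4; q2-b>q5; q2-c>q2; q3-a>q1; q3-b>q6; q3-c>q0; q4-a>q4; q4-b>q5; q4-c>q7; q5-a>q8; q5-b>q9; q5-c>q5; q6-a>q6; q6-b>q6; q6-c>q6; q7-a>q4; q7-b>q6; q7-c>q2; q8-a>q8; q8-b>q9; q8-c>q10; q9-a>q11; q9-b>q12; q9-c>q9; q10-a>q8; q10-b>q6; q10-c>q5; q11-a>q11; q11-b>q12; q11-c>q13; q12-a>q14; q12-b>q0; q12-c>q12; q13-a>q11; q13-b>q6; q13-c>q9; q14-a>q14; q14-b>q0; q14-c>q15; q15-a>q14; q15-b>q6; q15-c>q12

Build one automaton per condition and run them in lockstep. The first has 5 states tracking the count of `b`s modulo 5; the second has 4 states tracking partial matches of the forbidden pattern `acb`. A product state is a pair (one from each), accepting exactly when both do. After merging equivalent states the machine shrinks.
A 16-state machine:
          a    b    c  
>  q0     q1   q2   q0 
   q1     q1   q2   q3 
 * q2     q4   q5   q2 
   q3     q1   q6   q0 
 * q4     q4   q5   q7 
   q5     q8   q9   q5 
   q6     q6   q6   q6 
 * q7     q4   q6   q2 
   q8     q8   q9  q10 
   q9    q11  q12   q9 
   q10    q8   q6   q5 
   q11   q11  q12  q13 
   q12   q14   q0  q12 
   q13   q11   q6   q9 
   q14   q14   q0  q15 
   q15   q14   q6  q12 
(> = start, * = accepting)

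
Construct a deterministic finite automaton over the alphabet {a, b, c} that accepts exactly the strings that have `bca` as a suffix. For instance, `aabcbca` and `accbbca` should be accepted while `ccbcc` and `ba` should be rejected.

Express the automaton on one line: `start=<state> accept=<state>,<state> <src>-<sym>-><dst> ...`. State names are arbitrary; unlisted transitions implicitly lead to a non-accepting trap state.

Let each state record the length of the longest suffix of the input read so far that is also a prefix of `bca`. S1 means the last symbol is `b`; S2 means the last 2 symbols are `bc`; S3 means the last 3 symbols are `bca`. Accept only at S3, where the string currently ends in `bca`.
        a   b   c  
>  S0   S0  S1  S0 
   S1   S0  S1  S2 
   S2   S3  S1  S0 
 * S3   S0  S1  S0 
(> = start, * = accepting)

start=S0 accept=S3 S0-a->S0 S0-b->S1 S0-c->S0 S1-a->S0 S1-b->S1 S1-c->S2 S2-a->S3 S2-b->S1 S2-c->S0 S3-a->S0 S3-b->S1 S3-c->S0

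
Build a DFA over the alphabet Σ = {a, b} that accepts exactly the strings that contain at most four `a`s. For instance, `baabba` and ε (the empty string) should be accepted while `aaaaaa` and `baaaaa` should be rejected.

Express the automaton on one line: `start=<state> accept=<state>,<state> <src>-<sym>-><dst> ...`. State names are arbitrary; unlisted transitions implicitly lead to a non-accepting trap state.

start=S0 accept=S0,S1,S2,S3,S4 S0-a->S1 S0-b->S0 S1-a->S2 S1-b->S1 S2-a->S3 S2-b->S2 S3-a->S4 S3-b->S3 S4-a->S5 S4-b->S4 S5-a->S5 S5-b->S5

Only the number of `a`s matters, and only up to 5. Make a chain S0 → S1 → S2 → S3 → S4 → S5 advanced by each `a` (with S5 absorbing); every other symbol self-loops. The accepting set is {S0, S1, S2, S3, S4}.
        a   b  
>* S0   S1  S0 
 * S1   S2  S1 
 * S2   S3  S2 
 * S3   S4  S3 
 * S4   S5  S4 
   S5   S5  S5 
(> = start, * = accepting)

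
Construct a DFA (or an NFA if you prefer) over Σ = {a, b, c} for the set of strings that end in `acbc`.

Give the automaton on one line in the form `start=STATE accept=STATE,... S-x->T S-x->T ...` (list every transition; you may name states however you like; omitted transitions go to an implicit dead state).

Let each state record the length of the longest suffix of the input read so far that is also a prefix of `acbc`. s1 means the last symbol is `a`; s2 means the last 2 symbols are `ac`; s3 means the last 3 symbols are `acb`; s4 means the last 4 symbols are `acbc`. Accept only at s4, where the string currently ends in `acbc`.
With 5 states:
        a   b   c  
>  s0   s1  s0  s0 
   s1   s1  s0  s2 
   s2   s1  s3  s0 
   s3   s1  s0  s4 
 * s4   s1  s0  s0 
(> = start, * = accepting)

start=s0 accept=s4 s0-a->s1 s0-b->s0 s0-c->s0 s1-a->s1 s1-b->s0 s1-c->s2 s2-a->s1 s2-b->s3 s2-c->s0 s3-a->s1 s3-b->s0 s3-c->s4 s4-a->s1 s4-b->s0 s4-c->s0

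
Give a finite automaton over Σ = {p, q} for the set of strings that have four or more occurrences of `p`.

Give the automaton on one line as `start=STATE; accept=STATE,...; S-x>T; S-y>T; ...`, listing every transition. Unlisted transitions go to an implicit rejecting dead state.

Count `p`s, saturating at 5: states S0 through S4 mean 0 through 4 `p`s seen; S5 means more than 4. Each `p` increments (capped at S5); other symbols loop. Accept from {S4, S5}.
With 6 states:
        p   q  
>  S0   S1  S0 
   S1   S2  S1 
   S2   S3  S2 
   S3   S4  S3 
 * S4   S5  S4 
 * S5   S5  S5 
(> = start, * = accepting)

start=S0; accept=S4,S5; S0-p>S1; S0-q>S0; S1-p>S2; S1-q>S1; S2-p>S3; S2-q>S2; S3-p>S4; S3-q>S3; S4-p>S5; S4-q>S4; S5-p>S5; S5-q>S5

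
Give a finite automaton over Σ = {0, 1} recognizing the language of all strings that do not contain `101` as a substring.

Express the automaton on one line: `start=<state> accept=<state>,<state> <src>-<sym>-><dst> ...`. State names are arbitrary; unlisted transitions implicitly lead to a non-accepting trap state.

start=q0 accept=q0,q1,q2 q0-0->q0 q0-1->q1 q1-0->q2 q1-1->q1 q2-0->q0 q2-1->q3 q3-0->q3 q3-1->q3

This is the complement of 'contains `101`'. Use the same substring-matching states — q0 through q3 holding how much of `101` has just been matched — but flip the accepting set: everything except the trap q3 accepts.
A 4-state machine:
        0   1  
>* q0   q0  q1 
 * q1   q2  q1 
 * q2   q0  q3 
   q3   q3  q3 
(> = start, * = accepting)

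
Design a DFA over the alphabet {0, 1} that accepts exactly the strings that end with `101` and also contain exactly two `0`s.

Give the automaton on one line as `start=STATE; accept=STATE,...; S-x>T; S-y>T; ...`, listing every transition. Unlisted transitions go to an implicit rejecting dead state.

start=s0; accept=s5; s0-0>s1; s0-1>s0; s1-0>s2; s1-1>s3; s2-0>s2; s2-1>s2; s3-0>s4; s3-1>s3; s4-0>s2; s4-1>s5; s5-0>s2; s5-1>s2

Build one automaton per condition and run them in lockstep. The first has 4 states tracking how much of the suffix `101` has currently been matched; the second has 4 states tracking the count of `0`s, saturating at 3. A product state is a pair (one from each), accepting exactly when both do. Minimizing collapses redundant product states.
A 6-state machine:
        0   1  
>  s0   s1  s0 
   s1   s2  s3 
   s2   s2  s2 
   s3   s4  s3 
   s4   s2  s5 
 * s5   s2  s2 
(> = start, * = accepting)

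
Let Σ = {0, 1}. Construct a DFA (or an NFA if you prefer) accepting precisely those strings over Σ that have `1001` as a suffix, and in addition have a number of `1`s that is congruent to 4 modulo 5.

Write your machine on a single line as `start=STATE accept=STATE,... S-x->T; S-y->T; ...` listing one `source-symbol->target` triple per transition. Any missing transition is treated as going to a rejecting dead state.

Handle the two conditions separately and then intersect. The first has 5 states tracking how much of the suffix `1001` has currently been matched; the second has 5 states tracking the count of `1`s modulo 5. A product state is a pair (one from each), accepting exactly when both do. Equivalent product states are then merged.
9 states suffice.
        0   1  
>  S0   S0  S1 
   S1   S1  S2 
   S2   S2  S3 
   S3   S4  S5 
   S4   S6  S5 
   S5   S5  S0 
   S6   S7  S8 
   S7   S7  S5 
 * S8   S5  S0 
(> = start, * = accepting)

start=S0; accept=S8; S0-0->S0; S0-1->S1; S1-0->S1; S1-1->S2; S2-0->S2; S2-1->S3; S3-0->S4; S3-1->S5; S4-0->S6; S4-1->S5; S5-0->S5; S5-1->S0; S6-0->S7; S6-1->S8; S7-0->S7; S7-1->S5; S8-0->S5; S8-1->S0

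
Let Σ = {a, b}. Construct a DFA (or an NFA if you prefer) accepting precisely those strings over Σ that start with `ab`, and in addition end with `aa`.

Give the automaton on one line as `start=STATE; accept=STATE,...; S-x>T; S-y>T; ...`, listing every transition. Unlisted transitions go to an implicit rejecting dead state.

start=S0; accept=S7; S0-a>S1; S0-b>S2; S1-a>S3; S1-b>S4; S2-a>S5; S2-b>S2; S3-a>S3; S3-b>S2; S4-a>S6; S4-b>S4; S5-a>S3; S5-b>S2; S6-a>S7; S6-b>S4; S7-a>S7; S7-b>S4

Build one automaton per condition and run them in lockstep. The first has 4 states tracking whether the input so far still matches the prefix `ab`; the second has 3 states tracking how much of the suffix `aa` has currently been matched. A product state is a pair (one from each), accepting exactly when both do.
An 8-state machine:
        a   b  
>  S0   S1  S2 
   S1   S3  S4 
   S2   S5  S2 
   S3   S3  S2 
   S4   S6  S4 
   S5   S3  S2 
   S6   S7  S4 
 * S7   S7  S4 
(> = start, * = accepting)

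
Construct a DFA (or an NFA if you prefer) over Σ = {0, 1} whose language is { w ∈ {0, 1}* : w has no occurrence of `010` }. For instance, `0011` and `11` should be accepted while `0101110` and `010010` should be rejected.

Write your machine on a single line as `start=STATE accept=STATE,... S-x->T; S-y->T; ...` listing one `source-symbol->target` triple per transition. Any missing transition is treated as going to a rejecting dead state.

start=S0; accept=S0,S1,S2; S0-0->S1; S0-1->S0; S1-0->S1; S1-1->S2; S2-0->S3; S2-1->S0; S3-0->S3; S3-1->S3

Track partial matches of the forbidden pattern `010`. State S3 is a dead state reached once `010` has occurred; every other state accepts. S0 means no part of `010` is currently matched.
A 4-state machine:
        0   1  
>* S0   S1  S0 
 * S1   S1  S2 
 * S2   S3  S0 
   S3   S3  S3 
(> = start, * = accepting)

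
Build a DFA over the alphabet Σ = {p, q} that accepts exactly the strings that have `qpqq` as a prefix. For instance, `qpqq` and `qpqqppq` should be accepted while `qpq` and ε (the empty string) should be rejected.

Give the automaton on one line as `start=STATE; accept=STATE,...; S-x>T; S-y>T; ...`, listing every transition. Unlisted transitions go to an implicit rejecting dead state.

start=A; accept=E; A-p>F; A-q>B; B-p>C; B-q>F; C-p>F; C-q>D; D-p>F; D-q>E; E-p>E; E-q>E; F-p>F; F-q>F

Check the first 4 symbols one by one: A through D record how many have matched `qpqq` so far; any wrong symbol goes to the dead state F. After all 4 match we enter the accepting sink E.
6 states suffice.
       p  q 
>  A   F  B 
   B   C  F 
   C   F  D 
   D   F  E 
 * E   E  E 
   F   F  F 
(> = start, * = accepting)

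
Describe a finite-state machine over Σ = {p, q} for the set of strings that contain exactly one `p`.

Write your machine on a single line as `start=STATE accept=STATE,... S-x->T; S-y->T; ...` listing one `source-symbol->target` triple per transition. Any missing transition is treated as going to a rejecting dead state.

Count `p`s, saturating at 2: state s0 means no `p` yet, s1 means one `p` seen, s2 means more than one. Each `p` increments (capped at s2); other symbols loop. Accept from {s1}.
A 3-state machine:
        p   q  
>  s0   s1  s0 
 * s1   s2  s1 
   s2   s2  s2 
(> = start, * = accepting)

start=s0; accept=s1; s0-p->s1; s0-q->s0; s1-p->s2; s1-q->s1; s2-p->s2; s2-q->s2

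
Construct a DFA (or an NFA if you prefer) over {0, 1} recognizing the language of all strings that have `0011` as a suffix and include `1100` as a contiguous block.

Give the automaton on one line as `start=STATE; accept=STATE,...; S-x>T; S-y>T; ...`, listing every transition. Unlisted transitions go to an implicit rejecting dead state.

start=q0; accept=q11; q0-0>q1; q0-1>q2; q1-0>q3; q1-1>q2; q2-0>q1; q2-1>q4; q3-0>q3; q3-1>q5; q4-0>q6; q4-1>q4; q5-0>q1; q5-1>q7; q6-0>q8; q6-1>q2; q7-0>q6; q7-1>q4; q8-0>q8; q8-1>q9; q9-0>q10; q9-1>q11; q10-0>q8; q10-1>q12; q11-0>q10; q11-1>q12; q12-0>q10; q12-1>q12

Run two small machines in parallel and take their product. The first has 5 states tracking how much of the suffix `0011` has currently been matched; the second has 5 states tracking whether and how much of `1100` has been seen. A product state is a pair (one from each), accepting exactly when both do.
A 13-state machine:
          0    1  
>  q0     q1   q2 
   q1     q3   q2 
   q2     q1   q4 
   q3     q3   q5 
   q4     q6   q4 
   q5     q1   q7 
   q6     q8   q2 
   q7     q6   q4 
   q8     q8   q9 
   q9    q10  q11 
   q10    q8  q12 
 * q11   q10  q12 
   q12   q10  q12 
(> = start, * = accepting)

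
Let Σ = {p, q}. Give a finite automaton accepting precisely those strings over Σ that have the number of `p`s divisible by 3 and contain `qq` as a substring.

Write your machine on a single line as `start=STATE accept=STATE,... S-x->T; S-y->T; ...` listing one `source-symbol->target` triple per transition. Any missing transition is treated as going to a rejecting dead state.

start=S0; accept=S5; S0-p->S1; S0-q->S2; S1-p->S3; S1-q->S4; S2-p->S1; S2-q->S5; S3-p->S0; S3-q->S6; S4-p->S3; S4-q->S7; S5-p->S7; S5-q->S5; S6-p->S0; S6-q->S8; S7-p->S8; S7-q->S7; S8-p->S5; S8-q->S8

Run two small machines in parallel and take their product. One (3 states) tracks the count of `p`s modulo 3; the other (3 states) tracks whether and how much of `qq` has been seen. Each combined state is a pair, one component from each; accept when both components accept.
With 9 states:
        p   q  
>  S0   S1  S2 
   S1   S3  S4 
   S2   S1  S5 
   S3   S0  S6 
   S4   S3  S7 
 * S5   S7  S5 
   S6   S0  S8 
   S7   S8  S7 
   S8   S5  S8 
(> = start, * = accepting)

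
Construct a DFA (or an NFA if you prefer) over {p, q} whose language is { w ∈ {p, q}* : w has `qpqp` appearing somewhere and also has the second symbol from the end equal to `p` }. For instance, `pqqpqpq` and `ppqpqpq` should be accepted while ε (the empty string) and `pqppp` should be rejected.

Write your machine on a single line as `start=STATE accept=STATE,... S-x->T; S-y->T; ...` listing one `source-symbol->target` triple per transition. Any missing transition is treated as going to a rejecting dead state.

start=s0; accept=s5,s6; s0-p->s0; s0-q->s1; s1-p->s2; s1-q->s1; s2-p->s0; s2-q->s3; s3-p->s4; s3-q->s1; s4-p->s5; s4-q->s6; s5-p->s5; s5-q->s6; s6-p->s4; s6-q->s7; s7-p->s4; s7-q->s7

Run two small machines in parallel and take their product. One (5 states) tracks whether and how much of `qpqp` has been seen; the other (7 states) tracks the last 2 symbols read. Each combined state is a pair, one component from each; accept when both components accept. Minimizing collapses redundant product states.
With 8 states:
        p   q  
>  s0   s0  s1 
   s1   s2  s1 
   s2   s0  s3 
   s3   s4  s1 
   s4   s5  s6 
 * s5   s5  s6 
 * s6   s4  s7 
   s7   s4  s7 
(> = start, * = accepting)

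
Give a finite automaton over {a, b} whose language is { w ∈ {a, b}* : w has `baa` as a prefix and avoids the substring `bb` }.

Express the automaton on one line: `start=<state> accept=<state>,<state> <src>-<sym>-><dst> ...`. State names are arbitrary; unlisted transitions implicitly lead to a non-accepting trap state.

start=q0 accept=q4,q5 q0-a->q1 q0-b->q2 q1-a->q1 q1-b->q1 q2-a->q3 q2-b->q1 q3-a->q4 q3-b->q1 q4-a->q4 q4-b->q5 q5-a->q4 q5-b->q1

Run two small machines in parallel and take their product. One (5 states) tracks whether the input so far still matches the prefix `baa`; the other (3 states) tracks partial matches of the forbidden pattern `bb`. Each combined state is a pair, one component from each; accept when both components accept. Minimizing collapses redundant product states.
6 states suffice.
        a   b  
>  q0   q1  q2 
   q1   q1  q1 
   q2   q3  q1 
   q3   q4  q1 
 * q4   q4  q5 
 * q5   q4  q1 
(> = start, * = accepting)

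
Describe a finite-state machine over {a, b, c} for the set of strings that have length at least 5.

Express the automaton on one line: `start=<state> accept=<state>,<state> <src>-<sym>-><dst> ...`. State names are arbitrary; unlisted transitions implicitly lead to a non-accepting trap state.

We only need to distinguish lengths 0, 1, …, 5, and '>5'. Chain s0 → s1 → s2 → s3 → s4 → s5 → s6 on every symbol, with s6 looping. Accepting states: {s5, s6}.
        a   b   c  
>  s0   s1  s1  s1 
   s1   s2  s2  s2 
   s2   s3  s3  s3 
   s3   s4  s4  s4 
   s4   s5  s5  s5 
 * s5   s6  s6  s6 
 * s6   s6  s6  s6 
(> = start, * = accepting)

start=s0 accept=s5,s6 s0-a->s1 s0-b->s1 s0-c->s1 s1-a->s2 s1-b->s2 s1-c->s2 s2-a->s3 s2-b->s3 s2-c->s3 s3-a->s4 s3-b->s4 s3-c->s4 s4-a->s5 s4-b->s5 s4-c->s5 s5-a->s6 s5-b->s6 s5-c->s6 s6-a->s6 s6-b->s6 s6-c->s6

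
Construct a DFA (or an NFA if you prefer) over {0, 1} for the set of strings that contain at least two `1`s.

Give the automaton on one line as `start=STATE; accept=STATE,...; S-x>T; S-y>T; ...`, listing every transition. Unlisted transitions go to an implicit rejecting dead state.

Only the number of `1`s matters, and only up to 3. Make a chain q0 → q1 → q2 → q3 advanced by each `1` (with q3 absorbing); every other symbol self-loops. The accepting set is {q2, q3}.
4 states suffice.
        0   1  
>  q0   q0  q1 
   q1   q1  q2 
 * q2   q2  q3 
 * q3   q3  q3 
(> = start, * = accepting)

start=q0; accept=q2,q3; q0-0>q0; q0-1>q1; q1-0>q1; q1-1>q2; q2-0>q2; q2-1>q3; q3-0>q3; q3-1>q3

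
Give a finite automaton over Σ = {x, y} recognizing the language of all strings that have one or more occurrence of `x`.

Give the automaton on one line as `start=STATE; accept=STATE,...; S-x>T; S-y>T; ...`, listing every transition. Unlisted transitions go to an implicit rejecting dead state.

start=S0; accept=S1,S2; S0-x>S1; S0-y>S0; S1-x>S2; S1-y>S1; S2-x>S2; S2-y>S2

Only the number of `x`s matters, and only up to 2. Make a chain S0 → S1 → S2 advanced by each `x` (with S2 absorbing); every other symbol self-loops. The accepting set is {S1, S2}.
A 3-state machine:
        x   y  
>  S0   S1  S0 
 * S1   S2  S1 
 * S2   S2  S2 
(> = start, * = accepting)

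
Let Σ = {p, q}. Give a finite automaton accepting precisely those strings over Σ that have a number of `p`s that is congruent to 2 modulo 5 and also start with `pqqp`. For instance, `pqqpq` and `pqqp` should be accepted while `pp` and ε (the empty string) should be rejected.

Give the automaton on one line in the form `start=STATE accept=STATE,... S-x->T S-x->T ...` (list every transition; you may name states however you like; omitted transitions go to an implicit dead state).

Build one automaton per condition and run them in lockstep. The first has 5 states tracking the count of `p`s modulo 5; the second has 6 states tracking whether the input so far still matches the prefix `pqqp`. A product state is a pair (one from each), accepting exactly when both do.
A 14-state machine:
          p    q  
>  S0     S1   S2 
   S1     S3   S4 
   S2     S5   S2 
   S3     S6   S3 
   S4     S3   S7 
   S5     S3   S5 
   S6     S8   S6 
   S7     S9   S5 
   S8     S2   S8 
 * S9    S10   S9 
   S10   S11  S10 
   S11   S12  S11 
   S12   S13  S12 
   S13    S9  S13 
(> = start, * = accepting)

start=S0 accept=S9 S0-p->S1 S0-q->S2 S1-p->S3 S1-q->S4 S2-p->S5 S2-q->S2 S3-p->S6 S3-q->S3 S4-p->S3 S4-q->S7 S5-p->S3 S5-q->S5 S6-p->S8 S6-q->S6 S7-p->S9 S7-q->S5 S8-p->S2 S8-q->S8 S9-p->S10 S9-q->S9 S10-p->S11 S10-q->S10 S11-p->S12 S11-q->S11 S12-p->S13 S12-q->S12 S13-p->S9 S13-q->S13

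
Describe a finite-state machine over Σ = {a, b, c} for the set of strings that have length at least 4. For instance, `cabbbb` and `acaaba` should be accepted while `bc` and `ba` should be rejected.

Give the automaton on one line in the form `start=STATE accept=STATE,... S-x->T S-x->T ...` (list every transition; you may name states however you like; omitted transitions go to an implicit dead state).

We only need to distinguish lengths 0, 1, …, 4, and '>4'. Chain q0 → q1 → q2 → q3 → q4 → q5 on every symbol, with q5 looping. Accepting states: {q4, q5}.
        a   b   c  
>  q0   q1  q1  q1 
   q1   q2  q2  q2 
   q2   q3  q3  q3 
   q3   q4  q4  q4 
 * q4   q5  q5  q5 
 * q5   q5  q5  q5 
(> = start, * = accepting)

start=q0 accept=q4,q5 q0-a->q1 q0-b->q1 q0-c->q1 q1-a->q2 q1-b->q2 q1-c->q2 q2-a->q3 q2-b->q3 q2-c->q3 q3-a->q4 q3-b->q4 q3-c->q4 q4-a->q5 q4-b->q5 q4-c->q5 q5-a->q5 q5-b->q5 q5-c->q5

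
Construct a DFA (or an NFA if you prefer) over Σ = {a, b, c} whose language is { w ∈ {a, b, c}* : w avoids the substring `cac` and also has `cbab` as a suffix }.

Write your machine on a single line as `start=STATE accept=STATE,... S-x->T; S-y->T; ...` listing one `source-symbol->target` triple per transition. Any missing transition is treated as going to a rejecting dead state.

Run two small machines in parallel and take their product. The first has 4 states tracking partial matches of the forbidden pattern `cac`; the second has 5 states tracking how much of the suffix `cbab` has currently been matched. A product state is a pair (one from each), accepting exactly when both do. Minimizing collapses redundant product states.
With 7 states:
        a   b   c  
>  q0   q0  q0  q1 
   q1   q2  q3  q1 
   q2   q0  q0  q4 
   q3   q5  q0  q1 
   q4   q4  q4  q4 
   q5   q0  q6  q1 
 * q6   q0  q0  q1 
(> = start, * = accepting)

start=q0; accept=q6; q0-a->q0; q0-b->q0; q0-c->q1; q1-a->q2; q1-b->q3; q1-c->q1; q2-a->q0; q2-b->q0; q2-c->q4; q3-a->q5; q3-b->q0; q3-c->q1; q4-a->q4; q4-b->q4; q4-c->q4; q5-a->q0; q5-b->q6; q5-c->q1; q6-a->q0; q6-b->q0; q6-c->q1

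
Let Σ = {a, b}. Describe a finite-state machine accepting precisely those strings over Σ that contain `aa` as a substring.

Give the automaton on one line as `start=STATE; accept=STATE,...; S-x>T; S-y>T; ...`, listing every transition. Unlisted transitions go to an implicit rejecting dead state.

Track how much of `aa` has been matched so far: state S0 is no progress, S2 is the absorbing accept state reached once `aa` has occurred. Intermediate states record partial matches; on a mismatch, fall back to the longest reusable overlap.
3 states suffice.
        a   b  
>  S0   S1  S0 
   S1   S2  S0 
 * S2   S2  S2 
(> = start, * = accepting)

start=S0; accept=S2; S0-a>S1; S0-b>S0; S1-a>S2; S1-b>S0; S2-a>S2; S2-b>S2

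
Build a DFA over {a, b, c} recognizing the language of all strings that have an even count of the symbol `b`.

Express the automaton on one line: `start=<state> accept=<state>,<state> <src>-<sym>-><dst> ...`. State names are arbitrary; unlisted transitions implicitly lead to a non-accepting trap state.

Keep the running count of `b`s modulo 2: each `b` advances along the cycle s0 → s1 → s0 while other symbols loop. Accept at s0.
        a   b   c  
>* s0   s0  s1  s0 
   s1   s1  s0  s1 
(> = start, * = accepting)

start=s0 accept=s0 s0-a->s0 s0-b->s1 s0-c->s0 s1-a->s1 s1-b->s0 s1-c->s1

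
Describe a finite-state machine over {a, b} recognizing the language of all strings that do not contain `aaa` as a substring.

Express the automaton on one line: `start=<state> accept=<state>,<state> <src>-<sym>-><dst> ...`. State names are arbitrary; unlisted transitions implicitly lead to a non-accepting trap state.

start=s0 accept=s0,s1,s2 s0-a->s1 s0-b->s0 s1-a->s2 s1-b->s0 s2-a->s3 s2-b->s0 s3-a->s3 s3-b->s3

This is the complement of 'contains `aaa`'. Use the same substring-matching states — s0 through s3 holding how much of `aaa` has just been matched — but flip the accepting set: everything except the trap s3 accepts.
4 states suffice.
        a   b  
>* s0   s1  s0 
 * s1   s2  s0 
 * s2   s3  s0 
   s3   s3  s3 
(> = start, * = accepting)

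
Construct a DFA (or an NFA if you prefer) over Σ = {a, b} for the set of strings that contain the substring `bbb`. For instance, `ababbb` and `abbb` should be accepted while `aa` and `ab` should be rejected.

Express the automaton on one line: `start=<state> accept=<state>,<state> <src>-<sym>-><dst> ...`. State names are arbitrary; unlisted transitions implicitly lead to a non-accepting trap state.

start=q0 accept=q3 q0-a->q0 q0-b->q1 q1-a->q0 q1-b->q2 q2-a->q0 q2-b->q3 q3-a->q3 q3-b->q3

Track how much of `bbb` has been matched so far: state q0 is no progress, q3 is the absorbing accept state reached once `bbb` has occurred. Intermediate states record partial matches; on a mismatch, fall back to the longest reusable overlap.
With 4 states:
        a   b  
>  q0   q0  q1 
   q1   q0  q2 
   q2   q0  q3 
 * q3   q3  q3 
(> = start, * = accepting)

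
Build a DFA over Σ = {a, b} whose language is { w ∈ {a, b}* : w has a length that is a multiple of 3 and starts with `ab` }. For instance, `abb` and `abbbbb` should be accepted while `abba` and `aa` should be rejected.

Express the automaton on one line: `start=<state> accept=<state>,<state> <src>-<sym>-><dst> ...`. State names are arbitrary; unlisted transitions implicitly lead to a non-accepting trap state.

Build one automaton per condition and run them in lockstep. One (3 states) tracks the input length modulo 3; the other (4 states) tracks whether the input so far still matches the prefix `ab`. Each combined state is a pair, one component from each; accept when both components accept.
8 states suffice.
        a   b  
>  q0   q1  q2 
   q1   q3  q4 
   q2   q3  q3 
   q3   q5  q5 
   q4   q6  q6 
   q5   q2  q2 
 * q6   q7  q7 
   q7   q4  q4 
(> = start, * = accepting)

start=q0 accept=q6 q0-a->q1 q0-b->q2 q1-a->q3 q1-b->q4 q2-a->q3 q2-b->q3 q3-a->q5 q3-b->q5 q4-a->q6 q4-b->q6 q5-a->q2 q5-b->q2 q6-a->q7 q6-b->q7 q7-a->q4 q7-b->q4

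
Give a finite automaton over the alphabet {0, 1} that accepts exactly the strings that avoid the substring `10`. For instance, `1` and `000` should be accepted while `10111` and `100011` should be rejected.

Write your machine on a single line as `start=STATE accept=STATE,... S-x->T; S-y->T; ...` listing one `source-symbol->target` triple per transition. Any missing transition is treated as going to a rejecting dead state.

start=q0; accept=q0,q1; q0-0->q0; q0-1->q1; q1-0->q2; q1-1->q1; q2-0->q2; q2-1->q2

This is the complement of 'contains `10`'. Use the same substring-matching states — q0 through q2 holding how much of `10` has just been matched — but flip the accepting set: everything except the trap q2 accepts.
A 3-state machine:
        0   1  
>* q0   q0  q1 
 * q1   q2  q1 
   q2   q2  q2 
(> = start, * = accepting)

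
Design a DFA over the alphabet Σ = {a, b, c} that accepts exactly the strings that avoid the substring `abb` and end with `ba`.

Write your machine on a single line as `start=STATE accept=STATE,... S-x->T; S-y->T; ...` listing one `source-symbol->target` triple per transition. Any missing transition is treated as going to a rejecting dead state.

start=S0; accept=S4; S0-a->S1; S0-b->S2; S0-c->S0; S1-a->S1; S1-b->S3; S1-c->S0; S2-a->S4; S2-b->S2; S2-c->S0; S3-a->S4; S3-b->S5; S3-c->S0; S4-a->S1; S4-b->S3; S4-c->S0; S5-a->S5; S5-b->S5; S5-c->S5

Handle the two conditions separately and then intersect. One (4 states) tracks partial matches of the forbidden pattern `abb`; the other (3 states) tracks how much of the suffix `ba` has currently been matched. Each combined state is a pair, one component from each; accept when both components accept. Equivalent product states are then merged.
A 6-state machine:
        a   b   c  
>  S0   S1  S2  S0 
   S1   S1  S3  S0 
   S2   S4  S2  S0 
   S3   S4  S5  S0 
 * S4   S1  S3  S0 
   S5   S5  S5  S5 
(> = start, * = accepting)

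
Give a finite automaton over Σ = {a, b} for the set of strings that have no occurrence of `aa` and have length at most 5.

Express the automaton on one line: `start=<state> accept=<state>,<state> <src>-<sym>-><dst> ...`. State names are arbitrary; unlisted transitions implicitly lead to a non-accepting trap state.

start=q0 accept=q0,q1,q2,q4,q5,q6,q7,q8,q9,q10 q0-a->q1 q0-b->q2 q1-a->q3 q1-b->q4 q2-a->q5 q2-b->q4 q3-a->q3 q3-b->q3 q4-a->q6 q4-b->q7 q5-a->q3 q5-b->q7 q6-a->q3 q6-b->q8 q7-a->q9 q7-b->q8 q8-a->q10 q8-b->q10 q9-a->q3 q9-b->q10 q10-a->q3 q10-b->q3

Handle the two conditions separately and then intersect. The first has 3 states tracking partial matches of the forbidden pattern `aa`; the second has 7 states tracking the input length, saturating at 6. A product state is a pair (one from each), accepting exactly when both do. After merging equivalent states the machine shrinks.
          a    b  
>* q0     q1   q2 
 * q1     q3   q4 
 * q2     q5   q4 
   q3     q3   q3 
 * q4     q6   q7 
 * q5     q3   q7 
 * q6     q3   q8 
 * q7     q9   q8 
 * q8    q10  q10 
 * q9     q3  q10 
 * q10    q3   q3 
(> = start, * = accepting)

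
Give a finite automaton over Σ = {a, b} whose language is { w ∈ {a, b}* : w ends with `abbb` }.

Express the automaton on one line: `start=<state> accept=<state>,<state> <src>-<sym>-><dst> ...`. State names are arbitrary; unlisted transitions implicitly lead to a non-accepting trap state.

start=q0 accept=q4 q0-a->q1 q0-b->q0 q1-a->q1 q1-b->q2 q2-a->q1 q2-b->q3 q3-a->q1 q3-b->q4 q4-a->q1 q4-b->q0

Remember how much of `abbb` the current input suffix matches. State q0 means no match yet; q1 means the last symbol is `a`; q2 means the last 2 symbols are `ab`; q3 means the last 3 symbols are `abb`; q4 means the last 4 symbols are `abbb`. Only q4 accepts. On a mismatch, fall back to the longest proper suffix that is still a prefix of `abbb`.
        a   b  
>  q0   q1  q0 
   q1   q1  q2 
   q2   q1  q3 
   q3   q1  q4 
 * q4   q1  q0 
(> = start, * = accepting)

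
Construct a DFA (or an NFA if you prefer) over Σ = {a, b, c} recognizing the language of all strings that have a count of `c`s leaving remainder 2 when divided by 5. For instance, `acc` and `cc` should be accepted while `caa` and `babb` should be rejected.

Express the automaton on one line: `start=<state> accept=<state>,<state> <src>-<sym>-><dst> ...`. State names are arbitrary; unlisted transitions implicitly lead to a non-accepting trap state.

start=S0 accept=S2 S0-a->S0 S0-b->S0 S0-c->S1 S1-a->S1 S1-b->S1 S1-c->S2 S2-a->S2 S2-b->S2 S2-c->S3 S3-a->S3 S3-b->S3 S3-c->S4 S4-a->S4 S4-b->S4 S4-c->S0

The only thing that matters is how many `c`s have appeared, reduced mod 5. Use one state per residue: S0 for 0, …, S4 for 4. Reading `c` moves to the next residue; anything else stays put. S2 is accepting.
With 5 states:
        a   b   c  
>  S0   S0  S0  S1 
   S1   S1  S1  S2 
 * S2   S2  S2  S3 
   S3   S3  S3  S4 
   S4   S4  S4  S0 
(> = start, * = accepting)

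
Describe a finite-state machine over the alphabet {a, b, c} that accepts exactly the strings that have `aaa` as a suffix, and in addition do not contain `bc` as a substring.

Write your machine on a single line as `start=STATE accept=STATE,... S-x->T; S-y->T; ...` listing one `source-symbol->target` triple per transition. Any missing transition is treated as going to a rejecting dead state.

start=q0; accept=q5; q0-a->q1; q0-b->q2; q0-c->q0; q1-a->q3; q1-b->q2; q1-c->q0; q2-a->q1; q2-b->q2; q2-c->q4; q3-a->q5; q3-b->q2; q3-c->q0; q4-a->q4; q4-b->q4; q4-c->q4; q5-a->q5; q5-b->q2; q5-c->q0

Handle the two conditions separately and then intersect. One (4 states) tracks how much of the suffix `aaa` has currently been matched; the other (3 states) tracks partial matches of the forbidden pattern `bc`. Each combined state is a pair, one component from each; accept when both components accept. Equivalent product states are then merged.
A 6-state machine:
        a   b   c  
>  q0   q1  q2  q0 
   q1   q3  q2  q0 
   q2   q1  q2  q4 
   q3   q5  q2  q0 
   q4   q4  q4  q4 
 * q5   q5  q2  q0 
(> = start, * = accepting)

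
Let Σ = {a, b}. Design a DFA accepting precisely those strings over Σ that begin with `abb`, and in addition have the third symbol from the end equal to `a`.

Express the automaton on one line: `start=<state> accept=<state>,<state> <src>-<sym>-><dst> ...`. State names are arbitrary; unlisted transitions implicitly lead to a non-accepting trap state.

start=s0 accept=s10,s20,s21,s22 s0-a->s1 s0-b->s2 s1-a->s3 s1-b->s4 s2-a->s5 s2-b->s6 s3-a->s7 s3-b->s8 s4-a->s9 s4-b->s10 s5-a->s11 s5-b->s12 s6-a->s13 s6-b->s14 s7-a->s7 s7-b->s8 s8-a->s9 s8-b->s15 s9-a->s11 s9-b->s12 s10-a->s16 s10-b->s17 s11-a->s7 s11-b->s8 s12-a->s9 s12-b->s15 s13-a->s11 s13-b->s12 s14-a->s13 s14-b->s14 s15-a->s13 s15-b->s14 s16-a->s18 s16-b->s19 s17-a->s16 s17-b->s17 s18-a->s20 s18-b->s21 s19-a->s22 s19-b->s10 s20-a->s20 s20-b->s21 s21-a->s22 s21-b->s10 s22-a->s18 s22-b->s19

Handle the two conditions separately and then intersect. The first has 5 states tracking whether the input so far still matches the prefix `abb`; the second has 15 states tracking the last 3 symbols read. A product state is a pair (one from each), accepting exactly when both do.
23 states suffice.
          a    b  
>  s0     s1   s2 
   s1     s3   s4 
   s2     s5   s6 
   s3     s7   s8 
   s4     s9  s10 
   s5    s11  s12 
   s6    s13  s14 
   s7     s7   s8 
   s8     s9  s15 
   s9    s11  s12 
 * s10   s16  s17 
   s11    s7   s8 
   s12    s9  s15 
   s13   s11  s12 
   s14   s13  s14 
   s15   s13  s14 
   s16   s18  s19 
   s17   s16  s17 
   s18   s20  s21 
   s19   s22  s10 
 * s20   s20  s21 
 * s21   s22  s10 
 * s22   s18  s19 
(> = start, * = accepting)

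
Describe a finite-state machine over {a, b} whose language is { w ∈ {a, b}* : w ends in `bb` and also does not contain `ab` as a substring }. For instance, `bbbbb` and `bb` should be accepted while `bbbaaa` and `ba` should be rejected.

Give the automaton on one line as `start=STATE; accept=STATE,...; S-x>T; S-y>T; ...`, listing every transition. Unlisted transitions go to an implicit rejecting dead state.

Build one automaton per condition and run them in lockstep. One (3 states) tracks how much of the suffix `bb` has currently been matched; the other (3 states) tracks partial matches of the forbidden pattern `ab`. Each combined state is a pair, one component from each; accept when both components accept. Equivalent product states are then merged.
With 4 states:
        a   b  
>  s0   s1  s2 
   s1   s1  s1 
   s2   s1  s3 
 * s3   s1  s3 
(> = start, * = accepting)

start=s0; accept=s3; s0-a>s1; s0-b>s2; s1-a>s1; s1-b>s1; s2-a>s1; s2-b>s3; s3-a>s1; s3-b>s3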